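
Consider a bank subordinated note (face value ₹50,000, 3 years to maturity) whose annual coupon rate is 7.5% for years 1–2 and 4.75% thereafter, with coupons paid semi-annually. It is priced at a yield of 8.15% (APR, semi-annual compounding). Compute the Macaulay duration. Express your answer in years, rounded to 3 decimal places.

Periodic yield y = 0.04075. Discount each cash flow and weight by its period:
  t   CF        PV=CF/(1+0.04075)^t    t·PV
  1     1,875.00     1,801.5854     1,801.5854
  2     1,875.00     1,731.0453     3,462.0906
  3     1,875.00     1,663.2672     4,989.8015
  4     1,875.00     1,598.1428     6,392.5714
  5     1,187.50       972.5267     4,862.6334
  6    51,187.50    40,279.6234   241,677.7406
  Σ                 48,046.1908   263,186.4228
Price P = Σ PV = 48,046.1908.
Macaulay duration = Σ(t·PV) / P = 263,186.4228 / 48,046.1908 = 5.47778 half-year periods.
In years: 5.47778 / 2 = 2.73889 years.

2.739 years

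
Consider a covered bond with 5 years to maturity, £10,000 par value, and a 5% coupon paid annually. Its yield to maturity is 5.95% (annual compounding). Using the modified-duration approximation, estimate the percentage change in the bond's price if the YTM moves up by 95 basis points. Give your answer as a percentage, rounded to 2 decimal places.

Periodic yield y = 0.0595. Modified duration first:
  t   CF        PV=CF/(1+0.0595)^t    t·PV
  1       500.00       471.9207       471.9207
  2       500.00       445.4183       890.8367
  3       500.00       420.4043     1,261.2128
  4       500.00       396.7950     1,587.1799
  5    10,500.00     7,864.7422    39,323.7112
  Σ                  9,599.2805    43,534.8613
P = 9,599.2805; D_Mac = 4.53522 yrs; D_mod = 4.53522/(1+0.0595) = 4.28053 yrs.
ΔP/P ≈ -D_mod · Δy = -4.28053 × (+0.0095) = -0.040665 = -4.0665%.

-4.07%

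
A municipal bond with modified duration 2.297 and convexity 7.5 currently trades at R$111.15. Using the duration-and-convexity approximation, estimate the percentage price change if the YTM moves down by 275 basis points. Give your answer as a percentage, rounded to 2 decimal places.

+6.60%

Duration effect: -D_mod·Δy = -2.297 × (-0.0275) = +0.0631675
Convexity effect: ½·C·(Δy)² = 0.5 × 7.5 × (-0.0275)² = +0.0028359375
ΔP/P ≈ +0.0631675 + 0.0028359375 = +0.0660034375
= +6.60034375%.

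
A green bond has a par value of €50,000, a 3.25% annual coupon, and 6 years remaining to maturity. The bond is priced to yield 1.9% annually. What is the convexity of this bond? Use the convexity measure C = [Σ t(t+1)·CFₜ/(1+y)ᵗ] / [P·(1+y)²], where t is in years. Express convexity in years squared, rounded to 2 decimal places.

With y = 0.019:
  t   CF        PV=CF/(1+0.019)^t    t·PV        t(t+1)·PV
  1     1,625.00     1,594.7007     1,594.7007       3,189.4014
  2     1,625.00     1,564.9663     3,129.9327       9,389.7980
  3     1,625.00     1,535.7864     4,607.3592      18,429.4366
  4     1,625.00     1,507.1505     6,028.6021      30,143.0105
  5     1,625.00     1,479.0486     7,395.2430      44,371.4581
  6    51,625.00    46,112.1063   276,672.6380   1,936,708.4661
  Σ                 53,793.7589   299,428.4756   2,042,231.5706
P = 53,793.7589.
Convexity = Σ t(t+1)·PV / [P·(1+y)²] = 2,042,231.5706 / (53,793.7589 × 1.038361) = 36.56156.

36.56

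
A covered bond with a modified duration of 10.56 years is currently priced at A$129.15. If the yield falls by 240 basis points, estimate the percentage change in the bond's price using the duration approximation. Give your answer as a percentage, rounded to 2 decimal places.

+25.34%

Duration approximation: ΔP/P ≈ -D_mod · Δy = -10.56 × (-0.024) = +0.253440.
As a percentage: +25.3440%.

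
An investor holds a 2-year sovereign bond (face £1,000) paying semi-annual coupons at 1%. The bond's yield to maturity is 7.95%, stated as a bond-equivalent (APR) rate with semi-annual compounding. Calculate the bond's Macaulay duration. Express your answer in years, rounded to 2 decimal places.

1.98 years

Periodic yield y = 0.03975. Discount each cash flow and weight by its period:
  t   CF        PV=CF/(1+0.03975)^t    t·PV
  1         5.00         4.8088         4.8088
  2         5.00         4.6250         9.2500
  3         5.00         4.4482        13.3446
  4     1,005.00       859.9047     3,439.6190
  Σ                    873.7868     3,467.0224
Price P = Σ PV = 873.7868.
Macaulay duration = Σ(t·PV) / P = 3,467.0224 / 873.7868 = 3.96781 half-year periods.
In years: 3.96781 / 2 = 1.98391 years.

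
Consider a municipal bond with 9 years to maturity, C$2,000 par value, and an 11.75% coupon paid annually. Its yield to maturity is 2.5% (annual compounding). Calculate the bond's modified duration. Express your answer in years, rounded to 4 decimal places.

6.5902 years

Periodic yield y = 0.025. First find Macaulay duration:
  t   CF        PV=CF/(1+0.025)^t    t·PV
  1       235.00       229.2683       229.2683
  2       235.00       223.6764       447.3528
  3       235.00       218.2209       654.6626
  4       235.00       212.8984       851.5936
  5       235.00       207.7058     1,038.5288
  6       235.00       202.6398     1,215.8386
  7       235.00       197.6973     1,383.8813
  8       235.00       192.8754     1,543.0036
  9     2,235.00     1,789.6279    16,106.6510
  Σ                  3,474.6101    23,470.7805
P = 3,474.6101; Macaulay duration = 23,470.7805 / 3,474.6101 = 6.75494 years.
Modified duration = D_Mac / (1 + y) = 6.75494 / 1.025 = 6.59018 years.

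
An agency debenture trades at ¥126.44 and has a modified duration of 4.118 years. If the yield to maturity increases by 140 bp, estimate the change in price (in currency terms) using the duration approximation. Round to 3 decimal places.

Duration approximation: ΔP/P ≈ -D_mod · Δy = -4.118 × (+0.014) = -0.057652.
ΔP ≈ 126.44 × (-0.057652) = -7.28951888.

-¥7.290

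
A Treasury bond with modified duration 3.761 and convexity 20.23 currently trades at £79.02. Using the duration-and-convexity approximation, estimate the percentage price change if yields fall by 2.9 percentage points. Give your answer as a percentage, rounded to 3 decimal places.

+11.758%

Duration effect: -D_mod·Δy = -3.761 × (-0.029) = +0.109069
Convexity effect: ½·C·(Δy)² = 0.5 × 20.23 × (-0.029)² = +0.008506715
ΔP/P ≈ +0.109069 + 0.008506715 = +0.117575715
= +11.7575715%.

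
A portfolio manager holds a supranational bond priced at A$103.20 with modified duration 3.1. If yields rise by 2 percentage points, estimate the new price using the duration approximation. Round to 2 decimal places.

A$96.80

Duration approximation: ΔP/P ≈ -D_mod · Δy = -3.1 × (+0.02) = -0.062000.
New price ≈ 103.20 × (1 - 0.062000) = 96.80160.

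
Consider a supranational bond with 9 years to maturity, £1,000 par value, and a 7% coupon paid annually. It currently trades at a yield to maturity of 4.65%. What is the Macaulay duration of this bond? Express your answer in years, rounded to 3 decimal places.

Periodic yield y = 0.0465. Discount each cash flow and weight by its year:
  t   CF        PV=CF/(1+0.0465)^t    t·PV
  1        70.00        66.8896        66.8896
  2        70.00        63.9175       127.8349
  3        70.00        61.0774       183.2321
  4        70.00        58.3635       233.4539
  5        70.00        55.7702       278.8508
  6        70.00        53.2921       319.7525
  7        70.00        50.9241       356.4687
  8        70.00        48.6614       389.2908
  9     1,070.00       710.7726     6,396.9535
  Σ                  1,169.6682     8,352.7269
Price P = Σ PV = 1,169.6682.
Macaulay duration = Σ(t·PV) / P = 8,352.7269 / 1,169.6682 = 7.14111 years.

7.141 years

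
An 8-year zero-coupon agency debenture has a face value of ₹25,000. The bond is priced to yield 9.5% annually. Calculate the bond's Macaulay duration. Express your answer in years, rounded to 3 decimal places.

8.000 years

A zero-coupon bond has a single cash flow at maturity, so its Macaulay duration equals its maturity: 8 years.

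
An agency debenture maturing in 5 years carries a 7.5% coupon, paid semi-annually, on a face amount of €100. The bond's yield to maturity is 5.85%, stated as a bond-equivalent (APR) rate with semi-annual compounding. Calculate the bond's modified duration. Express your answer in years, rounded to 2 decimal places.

Periodic yield y = 0.02925. First find Macaulay duration:
  t   CF        PV=CF/(1+0.02925)^t    t·PV
  1         3.75         3.6434         3.6434
  2         3.75         3.5399         7.0798
  3         3.75         3.4393        10.3179
  4         3.75         3.3415        13.3662
  5         3.75         3.2466        16.2329
  6         3.75         3.1543        18.9259
  7         3.75         3.0647        21.4528
  8         3.75         2.9776        23.8207
  9         3.75         2.8930        26.0367
  10      103.75        77.7641       777.6414
  Σ                    107.0644       918.5176
P = 107.0644; Macaulay duration = 918.5176 / 107.0644 = 8.57911 half-year periods = 4.28956 years.
Modified duration = D_Mac / (1 + y) = 4.28956 / 1.02925 = 4.16765 years.

4.17 years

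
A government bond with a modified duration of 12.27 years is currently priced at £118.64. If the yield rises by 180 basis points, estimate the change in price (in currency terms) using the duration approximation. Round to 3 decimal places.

Duration approximation: ΔP/P ≈ -D_mod · Δy = -12.27 × (+0.018) = -0.220860.
ΔP ≈ 118.64 × (-0.220860) = -26.2028304.

-£26.203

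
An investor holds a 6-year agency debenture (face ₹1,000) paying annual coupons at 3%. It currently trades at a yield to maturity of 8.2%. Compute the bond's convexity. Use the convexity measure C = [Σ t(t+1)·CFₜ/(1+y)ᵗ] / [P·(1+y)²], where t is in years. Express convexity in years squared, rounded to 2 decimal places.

31.98

With y = 0.082:
  t   CF        PV=CF/(1+0.082)^t    t·PV        t(t+1)·PV
  1        30.00        27.7264        27.7264          55.4529
  2        30.00        25.6252        51.2503         153.7510
  3        30.00        23.6832        71.0495         284.1978
  4        30.00        21.8883        87.5532         437.7662
  5        30.00        20.2295       101.1475         606.8847
  6     1,030.00       641.9093     3,851.4557      26,960.1901
  Σ                    761.0618     4,190.1826      28,498.2427
P = 761.0618.
Convexity = Σ t(t+1)·PV / [P·(1+y)²] = 28,498.2427 / (761.0618 × 1.170724) = 31.98480.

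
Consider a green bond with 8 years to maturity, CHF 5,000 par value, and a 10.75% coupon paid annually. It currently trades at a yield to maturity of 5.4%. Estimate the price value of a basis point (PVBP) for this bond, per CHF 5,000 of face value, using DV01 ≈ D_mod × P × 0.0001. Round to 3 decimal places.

CHF 3.862

Periodic yield y = 0.054.
  t   CF        PV=CF/(1+0.054)^t    t·PV
  1       537.50       509.9620       509.9620
  2       537.50       483.8350       967.6699
  3       537.50       459.0465     1,377.1394
  4       537.50       435.5279     1,742.1118
  5       537.50       413.2144     2,066.0718
  6       537.50       392.0440     2,352.2640
  7       537.50       371.9582     2,603.7077
  8     5,537.50     3,635.7068    29,085.6544
  Σ                  6,701.2948    40,704.5810
P = 6,701.2948; D_Mac = 6.07414 yrs; D_mod = 5.76294 yrs.
DV01 ≈ 5.76294 × 6,701.2948 × 0.0001 = 3.861915.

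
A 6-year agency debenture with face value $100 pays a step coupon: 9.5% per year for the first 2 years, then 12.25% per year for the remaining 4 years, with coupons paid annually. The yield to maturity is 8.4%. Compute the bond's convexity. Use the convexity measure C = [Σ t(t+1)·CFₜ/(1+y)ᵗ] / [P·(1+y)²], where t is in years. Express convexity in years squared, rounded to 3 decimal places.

With y = 0.084:
  t   CF        PV=CF/(1+0.084)^t    t·PV        t(t+1)·PV
  1         9.50         8.7638         8.7638          17.5277
  2         9.50         8.0847        16.1694          48.5083
  3        12.25         9.6172        28.8516         115.4063
  4        12.25         8.8719        35.4878         177.4389
  5        12.25         8.1845        40.9223         245.5336
  6       112.25        69.1848       415.1088       2,905.7614
  Σ                    112.7069       545.3037       3,510.1762
P = 112.7069.
Convexity = Σ t(t+1)·PV / [P·(1+y)²] = 3,510.1762 / (112.7069 × 1.175056) = 26.50450.

26.505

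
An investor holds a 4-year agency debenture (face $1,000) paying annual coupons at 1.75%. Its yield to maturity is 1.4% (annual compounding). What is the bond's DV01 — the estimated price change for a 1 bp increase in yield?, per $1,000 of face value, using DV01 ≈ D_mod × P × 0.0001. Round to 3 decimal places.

Periodic yield y = 0.014.
  t   CF        PV=CF/(1+0.014)^t    t·PV
  1        17.50        17.2584        17.2584
  2        17.50        17.0201        34.0402
  3        17.50        16.7851        50.3553
  4     1,017.50       962.4598     3,849.8392
  Σ                  1,013.5234     3,951.4931
P = 1,013.5234; D_Mac = 3.89877 yrs; D_mod = 3.84494 yrs.
DV01 ≈ 3.84494 × 1,013.5234 × 0.0001 = 0.389694.

$0.390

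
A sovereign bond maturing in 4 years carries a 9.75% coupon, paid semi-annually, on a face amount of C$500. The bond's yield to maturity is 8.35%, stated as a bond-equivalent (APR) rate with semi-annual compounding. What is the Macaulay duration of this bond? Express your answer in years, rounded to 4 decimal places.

Periodic yield y = 0.04175. Discount each cash flow and weight by its period:
  t   CF        PV=CF/(1+0.04175)^t    t·PV
  1       24.375        23.3981        23.3981
  2       24.375        22.4604        44.9208
  3       24.375        21.5603        64.6808
  4       24.375        20.6962        82.7848
  5       24.375        19.8668        99.3338
  6       24.375        19.0706       114.4234
  7       24.375        18.3063       128.1439
  8      524.375       378.0366     3,024.2932
  Σ                    523.3953     3,581.9789
Price P = Σ PV = 523.3953.
Macaulay duration = Σ(t·PV) / P = 3,581.9789 / 523.3953 = 6.84374 half-year periods.
In years: 6.84374 / 2 = 3.42187 years.

3.4219 years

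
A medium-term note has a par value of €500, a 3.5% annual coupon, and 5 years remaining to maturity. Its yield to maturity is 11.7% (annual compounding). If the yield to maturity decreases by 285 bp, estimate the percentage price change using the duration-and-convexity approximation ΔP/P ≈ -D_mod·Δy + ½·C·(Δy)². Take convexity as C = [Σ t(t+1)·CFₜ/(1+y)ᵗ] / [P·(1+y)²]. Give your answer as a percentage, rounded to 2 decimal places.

+12.61%

With y = 0.117:
  t   CF        PV=CF/(1+0.117)^t    t·PV        t(t+1)·PV
  1        17.50        15.6670        15.6670          31.3339
  2        17.50        14.0259        28.0519          84.1556
  3        17.50        12.5568        37.6704         150.6814
  4        17.50        11.2415        44.9661         224.8306
  5       517.50       297.6079     1,488.0396       8,928.2377
  Σ                    351.0991     1,614.3949       9,419.2392
P = 351.0991; D_Mac = 4.59812 yrs; D_mod = 4.11649 yrs; C = 21.50204.
Duration effect: -4.11649 × (-0.0285) = +0.117320
Convexity effect: 0.5 × 21.50204 × (-0.0285)² = +0.0087325
ΔP/P ≈ +0.117320 + 0.0087325 = +0.126052 = +12.6052%.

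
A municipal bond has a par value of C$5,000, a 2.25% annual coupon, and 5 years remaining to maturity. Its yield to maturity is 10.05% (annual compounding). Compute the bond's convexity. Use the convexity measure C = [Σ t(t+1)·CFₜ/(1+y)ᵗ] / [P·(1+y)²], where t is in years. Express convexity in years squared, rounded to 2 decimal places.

With y = 0.1005:
  t   CF        PV=CF/(1+0.1005)^t    t·PV        t(t+1)·PV
  1       112.50       102.2263       102.2263         204.4525
  2       112.50        92.8907       185.7815         557.3444
  3       112.50        84.4078       253.2233       1,012.8931
  4       112.50        76.6995       306.7979       1,533.9893
  5     5,112.50     3,167.2554    15,836.2770      95,017.6623
  Σ                  3,523.4796    16,684.3059      98,326.3417
P = 3,523.4796.
Convexity = Σ t(t+1)·PV / [P·(1+y)²] = 98,326.3417 / (3,523.4796 × 1.211100) = 23.04189.

23.04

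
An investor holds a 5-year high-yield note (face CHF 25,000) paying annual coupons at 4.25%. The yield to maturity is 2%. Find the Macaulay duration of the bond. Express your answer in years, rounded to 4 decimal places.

4.6306 years

Periodic yield y = 0.02. Discount each cash flow and weight by its year:
  t   CF        PV=CF/(1+0.02)^t    t·PV
  1     1,062.50     1,041.6667     1,041.6667
  2     1,062.50     1,021.2418     2,042.4837
  3     1,062.50     1,001.2175     3,003.6524
  4     1,062.50       981.5858     3,926.3431
  5    26,062.50    23,605.6092   118,028.0462
  Σ                 27,651.3210   128,042.1920
Price P = Σ PV = 27,651.3210.
Macaulay duration = Σ(t·PV) / P = 128,042.1920 / 27,651.3210 = 4.63060 years.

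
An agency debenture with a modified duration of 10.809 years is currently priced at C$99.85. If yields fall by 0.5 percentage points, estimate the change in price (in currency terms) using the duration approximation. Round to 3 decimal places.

+C$5.396

Duration approximation: ΔP/P ≈ -D_mod · Δy = -10.809 × (-0.005) = +0.054045.
ΔP ≈ 99.85 × (+0.054045) = +5.39639325.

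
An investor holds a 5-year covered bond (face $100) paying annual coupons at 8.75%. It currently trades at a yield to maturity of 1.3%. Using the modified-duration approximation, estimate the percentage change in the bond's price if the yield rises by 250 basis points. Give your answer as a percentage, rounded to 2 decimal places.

Periodic yield y = 0.013. Modified duration first:
  t   CF        PV=CF/(1+0.013)^t    t·PV
  1         8.75         8.6377         8.6377
  2         8.75         8.5269        17.0537
  3         8.75         8.4174        25.2523
  4         8.75         8.3094        33.2376
  5       108.75       101.9488       509.7439
  Σ                    135.8402       593.9253
P = 135.8402; D_Mac = 4.37224 yrs; D_mod = 4.37224/(1+0.013) = 4.31613 yrs.
ΔP/P ≈ -D_mod · Δy = -4.31613 × (+0.025) = -0.107903 = -10.7903%.

-10.79%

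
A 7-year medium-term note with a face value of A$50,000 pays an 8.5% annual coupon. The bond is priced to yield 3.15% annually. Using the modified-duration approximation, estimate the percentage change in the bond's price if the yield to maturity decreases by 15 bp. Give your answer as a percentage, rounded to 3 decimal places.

+0.838%

Periodic yield y = 0.0315. Modified duration first:
  t   CF        PV=CF/(1+0.0315)^t    t·PV
  1     4,250.00     4,120.2133     4,120.2133
  2     4,250.00     3,994.3900     7,988.7800
  3     4,250.00     3,872.4091    11,617.2273
  4     4,250.00     3,754.1533    15,016.6131
  5     4,250.00     3,639.5088    18,197.5438
  6     4,250.00     3,528.3653    21,170.1915
  7    54,250.00    43,663.1553   305,642.0869
  Σ                 66,572.1949   383,752.6559
P = 66,572.1949; D_Mac = 5.76446 yrs; D_mod = 5.76446/(1+0.0315) = 5.58842 yrs.
ΔP/P ≈ -D_mod · Δy = -5.58842 × (-0.0015) = +0.008383 = +0.8383%.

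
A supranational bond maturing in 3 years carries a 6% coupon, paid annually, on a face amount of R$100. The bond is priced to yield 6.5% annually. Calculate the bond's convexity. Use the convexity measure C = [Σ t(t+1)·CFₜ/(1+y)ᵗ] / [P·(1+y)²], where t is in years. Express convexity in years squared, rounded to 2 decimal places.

9.79

With y = 0.065:
  t   CF        PV=CF/(1+0.065)^t    t·PV        t(t+1)·PV
  1         6.00         5.6338         5.6338          11.2676
  2         6.00         5.2900        10.5799          31.7397
  3       106.00        87.7520       263.2560       1,053.0240
  Σ                     98.6758       279.4697       1,096.0314
P = 98.6758.
Convexity = Σ t(t+1)·PV / [P·(1+y)²] = 1,096.0314 / (98.6758 × 1.134225) = 9.79294.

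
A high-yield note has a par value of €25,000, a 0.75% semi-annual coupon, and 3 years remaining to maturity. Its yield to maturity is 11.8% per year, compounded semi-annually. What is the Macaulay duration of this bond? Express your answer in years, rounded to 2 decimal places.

2.97 years

Periodic yield y = 0.059. Discount each cash flow and weight by its period:
  t   CF        PV=CF/(1+0.059)^t    t·PV
  1        93.75        88.5269        88.5269
  2        93.75        83.5948       167.1896
  3        93.75        78.9375       236.8125
  4        93.75        74.5397       298.1587
  5        93.75        70.3868       351.9342
  6    25,093.75    17,790.5677   106,743.4061
  Σ                 18,186.5534   107,886.0280
Price P = Σ PV = 18,186.5534.
Macaulay duration = Σ(t·PV) / P = 107,886.0280 / 18,186.5534 = 5.93219 half-year periods.
In years: 5.93219 / 2 = 2.96609 years.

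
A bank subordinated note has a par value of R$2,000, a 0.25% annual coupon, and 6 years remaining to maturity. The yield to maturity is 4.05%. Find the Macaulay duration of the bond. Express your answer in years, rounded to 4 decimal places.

Periodic yield y = 0.0405. Discount each cash flow and weight by its year:
  t   CF        PV=CF/(1+0.0405)^t    t·PV
  1         5.00         4.8054         4.8054
  2         5.00         4.6183         9.2367
  3         5.00         4.4386        13.3157
  4         5.00         4.2658        17.0632
  5         5.00         4.0998        20.4989
  6     2,005.00     1,580.0174     9,480.1044
  Σ                  1,602.2453     9,545.0243
Price P = Σ PV = 1,602.2453.
Macaulay duration = Σ(t·PV) / P = 9,545.0243 / 1,602.2453 = 5.95728 years.

5.9573 years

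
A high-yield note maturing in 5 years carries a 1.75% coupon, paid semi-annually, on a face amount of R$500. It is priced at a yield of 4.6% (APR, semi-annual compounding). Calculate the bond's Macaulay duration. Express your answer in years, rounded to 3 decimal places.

Periodic yield y = 0.023. Discount each cash flow and weight by its period:
  t   CF        PV=CF/(1+0.023)^t    t·PV
  1        4.375         4.2766         4.2766
  2        4.375         4.1805         8.3610
  3        4.375         4.0865        12.2595
  4        4.375         3.9946        15.9785
  5        4.375         3.9048        19.5240
  6        4.375         3.8170        22.9021
  7        4.375         3.7312        26.1184
  8        4.375         3.6473        29.1785
  9        4.375         3.5653        32.0878
  10     504.375       401.7882     4,017.8823
  Σ                    436.9921     4,188.5688
Price P = Σ PV = 436.9921.
Macaulay duration = Σ(t·PV) / P = 4,188.5688 / 436.9921 = 9.58500 half-year periods.
In years: 9.58500 / 2 = 4.79250 years.

4.792 years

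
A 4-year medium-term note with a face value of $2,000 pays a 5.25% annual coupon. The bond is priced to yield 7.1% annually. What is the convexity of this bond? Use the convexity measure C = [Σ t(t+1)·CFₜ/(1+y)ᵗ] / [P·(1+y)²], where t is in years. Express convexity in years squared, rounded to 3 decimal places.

15.702

With y = 0.071:
  t   CF        PV=CF/(1+0.071)^t    t·PV        t(t+1)·PV
  1       105.00        98.0392        98.0392         196.0784
  2       105.00        91.5399       183.0798         549.2393
  3       105.00        85.4714       256.4142       1,025.6570
  4     2,105.00     1,599.9051     6,399.6203      31,998.1016
  Σ                  1,874.9556     6,937.1535      33,769.0763
P = 1,874.9556.
Convexity = Σ t(t+1)·PV / [P·(1+y)²] = 33,769.0763 / (1,874.9556 × 1.147041) = 15.70179.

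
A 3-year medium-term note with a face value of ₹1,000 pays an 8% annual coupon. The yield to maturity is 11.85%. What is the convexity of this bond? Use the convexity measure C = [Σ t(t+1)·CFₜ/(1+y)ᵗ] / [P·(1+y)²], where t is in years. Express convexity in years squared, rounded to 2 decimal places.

8.62

With y = 0.1185:
  t   CF        PV=CF/(1+0.1185)^t    t·PV        t(t+1)·PV
  1        80.00        71.5244        71.5244         143.0487
  2        80.00        63.9467       127.8934         383.6801
  3     1,080.00       771.8196     2,315.4587       9,261.8349
  Σ                    907.2906     2,514.8765       9,788.5637
P = 907.2906.
Convexity = Σ t(t+1)·PV / [P·(1+y)²] = 9,788.5637 / (907.2906 × 1.251042) = 8.62384.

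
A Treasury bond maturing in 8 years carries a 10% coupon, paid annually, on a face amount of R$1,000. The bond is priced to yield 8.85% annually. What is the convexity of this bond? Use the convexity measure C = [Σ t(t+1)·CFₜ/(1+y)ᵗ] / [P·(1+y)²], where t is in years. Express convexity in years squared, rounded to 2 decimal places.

40.31

With y = 0.0885:
  t   CF        PV=CF/(1+0.0885)^t    t·PV        t(t+1)·PV
  1       100.00        91.8695        91.8695         183.7391
  2       100.00        84.4001       168.8003         506.4008
  3       100.00        77.5380       232.6141         930.4562
  4       100.00        71.2338       284.9353       1,424.6765
  5       100.00        65.4422       327.2110       1,963.2657
  6       100.00        60.1214       360.7287       2,525.1006
  7       100.00        55.2333       386.6331       3,093.0646
  8     1,100.00       558.1684     4,465.3469      40,188.1222
  Σ                  1,064.0068     6,318.1388      50,814.8258
P = 1,064.0068.
Convexity = Σ t(t+1)·PV / [P·(1+y)²] = 50,814.8258 / (1,064.0068 × 1.184832) = 40.30781.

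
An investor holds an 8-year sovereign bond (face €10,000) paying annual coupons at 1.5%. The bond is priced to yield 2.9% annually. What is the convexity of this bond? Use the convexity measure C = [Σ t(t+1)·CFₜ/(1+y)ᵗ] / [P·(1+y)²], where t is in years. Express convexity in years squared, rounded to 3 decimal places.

With y = 0.029:
  t   CF        PV=CF/(1+0.029)^t    t·PV        t(t+1)·PV
  1       150.00       145.7726       145.7726         291.5452
  2       150.00       141.6643       283.3287         849.9860
  3       150.00       137.6718       413.0155       1,652.0621
  4       150.00       133.7919       535.1675       2,675.8376
  5       150.00       130.0213       650.1063       3,900.6379
  6       150.00       126.3569       758.1415       5,306.9904
  7       150.00       122.7958       859.5708       6,876.5667
  8    10,150.00     8,075.0095    64,600.0763     581,400.6870
  Σ                  9,013.0842    68,245.1793     602,954.3130
P = 9,013.0842.
Convexity = Σ t(t+1)·PV / [P·(1+y)²] = 602,954.3130 / (9,013.0842 × 1.058841) = 63.18009.

63.180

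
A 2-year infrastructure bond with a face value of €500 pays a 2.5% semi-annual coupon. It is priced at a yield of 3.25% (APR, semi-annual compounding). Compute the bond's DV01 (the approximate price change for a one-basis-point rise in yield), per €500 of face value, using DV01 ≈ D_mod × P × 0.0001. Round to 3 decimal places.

Periodic yield y = 0.01625.
  t   CF        PV=CF/(1+0.01625)^t    t·PV
  1         6.25         6.1501         6.1501
  2         6.25         6.0517        12.1034
  3         6.25         5.9550        17.8649
  4       506.25       474.6383     1,898.5533
  Σ                    492.7951     1,934.6717
P = 492.7951; D_Mac = 3.92592 half-year periods = 1.96296 yrs; D_mod = 1.93157 yrs.
DV01 ≈ 1.93157 × 492.7951 × 0.0001 = 0.095187.

€0.095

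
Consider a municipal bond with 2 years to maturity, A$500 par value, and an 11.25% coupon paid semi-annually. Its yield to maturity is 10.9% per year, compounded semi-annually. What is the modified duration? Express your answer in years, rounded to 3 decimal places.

Periodic yield y = 0.0545. First find Macaulay duration:
  t   CF        PV=CF/(1+0.0545)^t    t·PV
  1       28.125        26.6714        26.6714
  2       28.125        25.2929        50.5859
  3       28.125        23.9857        71.9572
  4      528.125       427.1205     1,708.4819
  Σ                    503.0705     1,857.6964
P = 503.0705; Macaulay duration = 1,857.6964 / 503.0705 = 3.69272 half-year periods = 1.84636 years.
Modified duration = D_Mac / (1 + y) = 1.84636 / 1.0545 = 1.75093 years.

1.751 years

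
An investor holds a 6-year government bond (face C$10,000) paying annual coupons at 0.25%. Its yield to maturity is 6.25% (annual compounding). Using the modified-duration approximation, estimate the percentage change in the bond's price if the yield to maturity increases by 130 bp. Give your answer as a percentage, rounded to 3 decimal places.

-7.285%

Periodic yield y = 0.0625. Modified duration first:
  t   CF        PV=CF/(1+0.0625)^t    t·PV
  1        25.00        23.5294        23.5294
  2        25.00        22.1453        44.2907
  3        25.00        20.8427        62.5280
  4        25.00        19.6166        78.4665
  5        25.00        18.4627        92.3135
  6    10,025.00     6,968.0418    41,808.2510
  Σ                  7,072.6386    42,109.3790
P = 7,072.6386; D_Mac = 5.95384 yrs; D_mod = 5.95384/(1+0.0625) = 5.60362 yrs.
ΔP/P ≈ -D_mod · Δy = -5.60362 × (+0.013) = -0.072847 = -7.2847%.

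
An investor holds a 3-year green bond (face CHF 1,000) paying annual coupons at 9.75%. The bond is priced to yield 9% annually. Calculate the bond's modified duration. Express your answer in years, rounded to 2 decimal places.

Periodic yield y = 0.09. First find Macaulay duration:
  t   CF        PV=CF/(1+0.09)^t    t·PV
  1        97.50        89.4495        89.4495
  2        97.50        82.0638       164.1276
  3     1,097.50       847.4714     2,542.4141
  Σ                  1,018.9847     2,795.9912
P = 1,018.9847; Macaulay duration = 2,795.9912 / 1,018.9847 = 2.74390 years.
Modified duration = D_Mac / (1 + y) = 2.74390 / 1.09 = 2.51734 years.

2.52 years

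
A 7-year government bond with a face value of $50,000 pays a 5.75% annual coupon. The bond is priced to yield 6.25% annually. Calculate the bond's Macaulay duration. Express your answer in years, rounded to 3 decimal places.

5.939 years

Periodic yield y = 0.0625. Discount each cash flow and weight by its year:
  t   CF        PV=CF/(1+0.0625)^t    t·PV
  1     2,875.00     2,705.8824     2,705.8824
  2     2,875.00     2,546.7128     5,093.4256
  3     2,875.00     2,396.9062     7,190.7185
  4     2,875.00     2,255.9117     9,023.6467
  5     2,875.00     2,123.2110    10,616.0550
  6     2,875.00     1,998.3162    11,989.8974
  7    52,875.00    34,589.7808   242,128.4653
  Σ                 48,616.7210   288,748.0909
Price P = Σ PV = 48,616.7210.
Macaulay duration = Σ(t·PV) / P = 288,748.0909 / 48,616.7210 = 5.93928 years.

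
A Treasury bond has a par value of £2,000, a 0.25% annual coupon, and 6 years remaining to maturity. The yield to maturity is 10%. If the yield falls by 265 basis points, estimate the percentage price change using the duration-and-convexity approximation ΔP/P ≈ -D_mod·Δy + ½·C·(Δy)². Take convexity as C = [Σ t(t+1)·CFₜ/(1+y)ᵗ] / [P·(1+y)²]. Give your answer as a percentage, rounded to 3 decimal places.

+15.533%

With y = 0.1:
  t   CF        PV=CF/(1+0.1)^t    t·PV        t(t+1)·PV
  1         5.00         4.5455         4.5455           9.0909
  2         5.00         4.1322         8.2645          24.7934
  3         5.00         3.7566        11.2697          45.0789
  4         5.00         3.4151        13.6603          68.3013
  5         5.00         3.1046        15.5230          93.1382
  6     2,005.00     1,131.7702     6,790.6214      47,534.3496
  Σ                  1,150.7242     6,843.8843      47,774.7524
P = 1,150.7242; D_Mac = 5.94746 yrs; D_mod = 5.40678 yrs; C = 34.31167.
Duration effect: -5.40678 × (-0.0265) = +0.143280
Convexity effect: 0.5 × 34.31167 × (-0.0265)² = +0.0120477
ΔP/P ≈ +0.143280 + 0.0120477 = +0.155327 = +15.5327%.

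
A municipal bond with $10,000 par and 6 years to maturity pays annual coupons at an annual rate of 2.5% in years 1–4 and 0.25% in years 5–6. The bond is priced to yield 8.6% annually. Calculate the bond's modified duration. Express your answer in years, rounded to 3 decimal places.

Periodic yield y = 0.086. First find Macaulay duration:
  t   CF        PV=CF/(1+0.086)^t    t·PV
  1       250.00       230.2026       230.2026
  2       250.00       211.9729       423.9458
  3       250.00       195.1868       585.5605
  4       250.00       179.7301       718.9202
  5        25.00        16.5497        82.7486
  6    10,025.00     6,110.9036    36,665.4213
  Σ                  6,944.5457    38,706.7991
P = 6,944.5457; Macaulay duration = 38,706.7991 / 6,944.5457 = 5.57370 years.
Modified duration = D_Mac / (1 + y) = 5.57370 / 1.086 = 5.13232 years.

5.132 years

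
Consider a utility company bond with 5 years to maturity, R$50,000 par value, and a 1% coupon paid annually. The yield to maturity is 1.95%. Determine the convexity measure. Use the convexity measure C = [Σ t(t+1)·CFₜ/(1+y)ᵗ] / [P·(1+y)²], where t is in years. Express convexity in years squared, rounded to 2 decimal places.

28.09

With y = 0.0195:
  t   CF        PV=CF/(1+0.0195)^t    t·PV        t(t+1)·PV
  1       500.00       490.4365       490.4365         980.8730
  2       500.00       481.0559       962.1118       2,886.3354
  3       500.00       471.8547     1,415.5642       5,662.2568
  4       500.00       462.8296     1,851.3182       9,256.5911
  5    50,500.00    45,851.6773   229,258.3867   1,375,550.3200
  Σ                 47,757.8540   233,977.8174   1,394,336.3763
P = 47,757.8540.
Convexity = Σ t(t+1)·PV / [P·(1+y)²] = 1,394,336.3763 / (47,757.8540 × 1.039380) = 28.08978.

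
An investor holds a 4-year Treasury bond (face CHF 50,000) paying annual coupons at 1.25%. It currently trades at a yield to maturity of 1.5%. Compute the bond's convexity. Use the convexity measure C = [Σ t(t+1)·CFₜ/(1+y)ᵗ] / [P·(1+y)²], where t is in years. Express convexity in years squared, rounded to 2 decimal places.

With y = 0.015:
  t   CF        PV=CF/(1+0.015)^t    t·PV        t(t+1)·PV
  1       625.00       615.7635       615.7635       1,231.5271
  2       625.00       606.6636     1,213.3272       3,639.9816
  3       625.00       597.6981     1,793.0944       7,172.3775
  4    50,625.00    47,698.0767   190,792.3066     953,961.5332
  Σ                 49,518.2019   194,414.4917     966,005.4193
P = 49,518.2019.
Convexity = Σ t(t+1)·PV / [P·(1+y)²] = 966,005.4193 / (49,518.2019 × 1.030225) = 18.93575.

18.94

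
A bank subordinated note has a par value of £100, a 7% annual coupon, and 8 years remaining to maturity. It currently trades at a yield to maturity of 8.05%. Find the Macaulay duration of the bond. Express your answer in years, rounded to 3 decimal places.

Periodic yield y = 0.0805. Discount each cash flow and weight by its year:
  t   CF        PV=CF/(1+0.0805)^t    t·PV
  1         7.00         6.4785         6.4785
  2         7.00         5.9958        11.9916
  3         7.00         5.5491        16.6473
  4         7.00         5.1357        20.5428
  5         7.00         4.7531        23.7653
  6         7.00         4.3990        26.3937
  7         7.00         4.0712        28.4985
  8       107.00        57.5951       460.7609
  Σ                     93.9775       595.0787
Price P = Σ PV = 93.9775.
Macaulay duration = Σ(t·PV) / P = 595.0787 / 93.9775 = 6.33214 years.

6.332 years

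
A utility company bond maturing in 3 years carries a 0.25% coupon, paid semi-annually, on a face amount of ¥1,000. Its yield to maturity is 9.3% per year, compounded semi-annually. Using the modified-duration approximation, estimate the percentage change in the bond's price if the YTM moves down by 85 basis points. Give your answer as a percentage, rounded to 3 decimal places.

Periodic yield y = 0.0465. Modified duration first:
  t   CF        PV=CF/(1+0.0465)^t    t·PV
  1         1.25         1.1945         1.1945
  2         1.25         1.1414         2.2828
  3         1.25         1.0907         3.2720
  4         1.25         1.0422         4.1688
  5         1.25         0.9959         4.9795
  6     1,001.25       762.2670     4,573.6022
  Σ                    767.7316     4,589.4997
P = 767.7316; D_Mac = 5.97800 half-year periods = 2.98900 yrs; D_mod = 2.98900/(1+0.0465) = 2.85619 yrs.
ΔP/P ≈ -D_mod · Δy = -2.85619 × (-0.0085) = +0.024278 = +2.4278%.

+2.428%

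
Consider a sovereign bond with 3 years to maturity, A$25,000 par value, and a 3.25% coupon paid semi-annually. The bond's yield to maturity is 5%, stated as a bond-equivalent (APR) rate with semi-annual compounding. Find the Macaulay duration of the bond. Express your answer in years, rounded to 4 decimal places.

2.8791 years

Periodic yield y = 0.025. Discount each cash flow and weight by its period:
  t   CF        PV=CF/(1+0.025)^t    t·PV
  1       406.25       396.3415       396.3415
  2       406.25       386.6746       773.3492
  3       406.25       377.2435     1,131.7305
  4       406.25       368.0424     1,472.1698
  5       406.25       359.0658     1,795.3290
  6    25,406.25    21,907.7298   131,446.3785
  Σ                 23,795.0976   137,015.2985
Price P = Σ PV = 23,795.0976.
Macaulay duration = Σ(t·PV) / P = 137,015.2985 / 23,795.0976 = 5.75813 half-year periods.
In years: 5.75813 / 2 = 2.87907 years.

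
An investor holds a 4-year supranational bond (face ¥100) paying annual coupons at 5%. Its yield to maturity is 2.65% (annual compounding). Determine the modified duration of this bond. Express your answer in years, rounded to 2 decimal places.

3.64 years

Periodic yield y = 0.0265. First find Macaulay duration:
  t   CF        PV=CF/(1+0.0265)^t    t·PV
  1         5.00         4.8709         4.8709
  2         5.00         4.7452         9.4903
  3         5.00         4.6227        13.8680
  4       105.00        94.5700       378.2801
  Σ                    108.8088       406.5094
P = 108.8088; Macaulay duration = 406.5094 / 108.8088 = 3.73600 years.
Modified duration = D_Mac / (1 + y) = 3.73600 / 1.0265 = 3.63955 years.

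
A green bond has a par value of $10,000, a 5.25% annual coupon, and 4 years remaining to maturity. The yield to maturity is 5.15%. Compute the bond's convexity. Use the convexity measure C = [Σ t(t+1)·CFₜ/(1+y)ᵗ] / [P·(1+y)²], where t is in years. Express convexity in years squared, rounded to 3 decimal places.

16.354

With y = 0.0515:
  t   CF        PV=CF/(1+0.0515)^t    t·PV        t(t+1)·PV
  1       525.00       499.2867       499.2867         998.5735
  2       525.00       474.8328       949.6657       2,848.9971
  3       525.00       451.5766     1,354.7299       5,418.9197
  4    10,525.00     8,609.6401    34,438.5603     172,192.8016
  Σ                 10,035.3363    37,242.2427     181,459.2918
P = 10,035.3363.
Convexity = Σ t(t+1)·PV / [P·(1+y)²] = 181,459.2918 / (10,035.3363 × 1.105652) = 16.35418.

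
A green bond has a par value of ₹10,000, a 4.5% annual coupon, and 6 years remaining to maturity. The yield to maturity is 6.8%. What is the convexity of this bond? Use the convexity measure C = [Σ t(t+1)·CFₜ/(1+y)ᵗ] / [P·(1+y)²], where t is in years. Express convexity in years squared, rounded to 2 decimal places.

31.54

With y = 0.068:
  t   CF        PV=CF/(1+0.068)^t    t·PV        t(t+1)·PV
  1       450.00       421.3483       421.3483         842.6966
  2       450.00       394.5209       789.0418       2,367.1254
  3       450.00       369.4016     1,108.2048       4,432.8190
  4       450.00       345.8816     1,383.5265       6,917.6327
  5       450.00       323.8592     1,619.2960       9,715.7763
  6    10,450.00     7,041.8825    42,251.2950     295,759.0651
  Σ                  8,896.8941    47,572.7125     320,035.1150
P = 8,896.8941.
Convexity = Σ t(t+1)·PV / [P·(1+y)²] = 320,035.1150 / (8,896.8941 × 1.140624) = 31.53673.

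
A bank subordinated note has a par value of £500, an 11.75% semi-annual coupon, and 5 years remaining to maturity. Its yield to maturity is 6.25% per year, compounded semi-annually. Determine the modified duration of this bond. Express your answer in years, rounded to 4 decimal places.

3.9178 years

Periodic yield y = 0.03125. First find Macaulay duration:
  t   CF        PV=CF/(1+0.03125)^t    t·PV
  1       29.375        28.4848        28.4848
  2       29.375        27.6217        55.2433
  3       29.375        26.7847        80.3540
  4       29.375        25.9730       103.8920
  5       29.375        25.1859       125.9297
  6       29.375        24.4227       146.5363
  7       29.375        23.6826       165.7785
  8       29.375        22.9650       183.7199
  9       29.375        22.2691       200.4217
  10     529.375       389.1561     3,891.5607
  Σ                    616.5456     4,981.9209
P = 616.5456; Macaulay duration = 4,981.9209 / 616.5456 = 8.08038 half-year periods = 4.04019 years.
Modified duration = D_Mac / (1 + y) = 4.04019 / 1.03125 = 3.91776 years.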